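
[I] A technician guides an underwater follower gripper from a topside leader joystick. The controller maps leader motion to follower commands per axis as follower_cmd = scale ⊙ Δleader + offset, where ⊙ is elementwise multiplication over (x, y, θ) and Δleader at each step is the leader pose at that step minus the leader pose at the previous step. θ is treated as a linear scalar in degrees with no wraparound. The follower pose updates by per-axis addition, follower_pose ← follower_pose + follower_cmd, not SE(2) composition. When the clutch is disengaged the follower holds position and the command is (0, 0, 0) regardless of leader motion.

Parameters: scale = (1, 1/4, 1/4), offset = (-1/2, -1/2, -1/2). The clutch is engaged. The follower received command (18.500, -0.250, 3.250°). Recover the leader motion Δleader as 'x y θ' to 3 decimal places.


19.000 1.000 15.000

axis x: (18.500 − -1/2) / (1) = 19.000
axis y: (-0.250 − -1/2) / (1/4) = 1.000
axis θ: (3.250 − -1/2) / (1/4) = 15.000


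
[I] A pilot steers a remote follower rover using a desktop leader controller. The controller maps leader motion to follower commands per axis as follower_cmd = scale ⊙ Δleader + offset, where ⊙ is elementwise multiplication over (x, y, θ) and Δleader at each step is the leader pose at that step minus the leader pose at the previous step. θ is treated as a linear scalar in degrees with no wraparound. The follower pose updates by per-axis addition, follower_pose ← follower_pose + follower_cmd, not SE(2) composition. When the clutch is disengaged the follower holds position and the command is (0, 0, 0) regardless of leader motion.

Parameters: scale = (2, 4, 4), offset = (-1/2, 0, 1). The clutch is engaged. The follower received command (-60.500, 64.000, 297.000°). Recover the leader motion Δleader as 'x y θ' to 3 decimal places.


axis x: (-60.500 − -1/2) / (2) = -30.000
axis y: (64.000 − 0) / (4) = 16.000
axis θ: (297.000 − 1) / (4) = 74.000

-30.000 16.000 74.000


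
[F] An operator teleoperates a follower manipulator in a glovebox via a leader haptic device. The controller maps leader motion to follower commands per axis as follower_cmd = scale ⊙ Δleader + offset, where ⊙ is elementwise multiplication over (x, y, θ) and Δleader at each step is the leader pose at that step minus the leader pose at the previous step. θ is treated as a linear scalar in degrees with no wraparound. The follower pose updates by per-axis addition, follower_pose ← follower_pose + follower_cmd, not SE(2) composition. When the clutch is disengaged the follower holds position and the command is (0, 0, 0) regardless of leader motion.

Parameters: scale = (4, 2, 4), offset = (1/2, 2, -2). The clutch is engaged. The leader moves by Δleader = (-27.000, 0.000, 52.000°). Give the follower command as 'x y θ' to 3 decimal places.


axis x: 4·-27.000 + 1/2 = -107.500
axis y: 2·0.000 + 2 = 2.000
axis θ: 4·52.000 + -2 = 206.000

-107.500 2.000 206.000


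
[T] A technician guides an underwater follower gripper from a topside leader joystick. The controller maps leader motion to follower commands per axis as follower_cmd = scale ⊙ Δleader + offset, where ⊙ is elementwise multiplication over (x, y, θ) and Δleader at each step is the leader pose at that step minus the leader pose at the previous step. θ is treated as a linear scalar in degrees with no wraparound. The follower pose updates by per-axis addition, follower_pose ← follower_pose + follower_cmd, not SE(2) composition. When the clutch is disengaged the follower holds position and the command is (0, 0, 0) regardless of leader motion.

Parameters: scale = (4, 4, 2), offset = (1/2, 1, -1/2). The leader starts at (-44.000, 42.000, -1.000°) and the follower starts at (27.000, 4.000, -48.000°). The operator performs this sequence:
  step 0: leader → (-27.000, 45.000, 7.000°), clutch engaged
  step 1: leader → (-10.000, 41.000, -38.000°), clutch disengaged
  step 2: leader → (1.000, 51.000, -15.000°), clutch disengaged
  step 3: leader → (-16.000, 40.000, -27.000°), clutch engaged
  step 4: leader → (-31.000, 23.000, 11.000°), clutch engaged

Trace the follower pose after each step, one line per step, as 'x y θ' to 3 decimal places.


95.500 17.000 -32.500
95.500 17.000 -32.500
95.500 17.000 -32.500
28.000 -26.000 -57.000
-31.500 -93.000 18.500

step 0: Δleader=(17.000, 3.000, 8.000°), engaged; cmd=(68.500, 13.000, 15.500°) → follower=(95.500, 17.000, -32.500°)
step 1: Δleader=(17.000, -4.000, -45.000°), disengaged; cmd=(0,0,0) → follower holds at (95.500, 17.000, -32.500°)
step 2: Δleader=(11.000, 10.000, 23.000°), disengaged; cmd=(0,0,0) → follower holds at (95.500, 17.000, -32.500°)
step 3: Δleader=(-17.000, -11.000, -12.000°), engaged; cmd=(-67.500, -43.000, -24.500°) → follower=(28.000, -26.000, -57.000°)
step 4: Δleader=(-15.000, -17.000, 38.000°), engaged; cmd=(-59.500, -67.000, 75.500°) → follower=(-31.500, -93.000, 18.500°)


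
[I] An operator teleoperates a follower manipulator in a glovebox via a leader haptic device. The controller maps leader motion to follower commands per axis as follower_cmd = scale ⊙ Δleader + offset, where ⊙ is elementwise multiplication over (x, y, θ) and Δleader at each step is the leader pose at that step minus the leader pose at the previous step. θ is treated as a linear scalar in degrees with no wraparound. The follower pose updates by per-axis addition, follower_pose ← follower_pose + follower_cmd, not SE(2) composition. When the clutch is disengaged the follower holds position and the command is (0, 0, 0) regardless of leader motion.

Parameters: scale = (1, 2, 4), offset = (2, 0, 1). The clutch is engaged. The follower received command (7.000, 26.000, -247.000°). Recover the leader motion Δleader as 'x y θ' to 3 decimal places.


axis x: (7.000 − 2) / (1) = 5.000
axis y: (26.000 − 0) / (2) = 13.000
axis θ: (-247.000 − 1) / (4) = -62.000

5.000 13.000 -62.000


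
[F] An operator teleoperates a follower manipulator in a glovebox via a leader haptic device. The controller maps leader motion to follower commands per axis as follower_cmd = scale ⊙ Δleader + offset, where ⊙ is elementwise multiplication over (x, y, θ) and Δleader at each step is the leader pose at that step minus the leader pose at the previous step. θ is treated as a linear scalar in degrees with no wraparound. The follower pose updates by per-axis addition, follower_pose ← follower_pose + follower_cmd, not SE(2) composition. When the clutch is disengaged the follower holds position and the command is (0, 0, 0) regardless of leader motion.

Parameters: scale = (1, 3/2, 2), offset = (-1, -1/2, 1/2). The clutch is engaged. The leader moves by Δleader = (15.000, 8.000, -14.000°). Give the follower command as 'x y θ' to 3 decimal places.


14.000 11.500 -27.500

axis x: 1·15.000 + -1 = 14.000
axis y: 3/2·8.000 + -1/2 = 11.500
axis θ: 2·-14.000 + 1/2 = -27.500


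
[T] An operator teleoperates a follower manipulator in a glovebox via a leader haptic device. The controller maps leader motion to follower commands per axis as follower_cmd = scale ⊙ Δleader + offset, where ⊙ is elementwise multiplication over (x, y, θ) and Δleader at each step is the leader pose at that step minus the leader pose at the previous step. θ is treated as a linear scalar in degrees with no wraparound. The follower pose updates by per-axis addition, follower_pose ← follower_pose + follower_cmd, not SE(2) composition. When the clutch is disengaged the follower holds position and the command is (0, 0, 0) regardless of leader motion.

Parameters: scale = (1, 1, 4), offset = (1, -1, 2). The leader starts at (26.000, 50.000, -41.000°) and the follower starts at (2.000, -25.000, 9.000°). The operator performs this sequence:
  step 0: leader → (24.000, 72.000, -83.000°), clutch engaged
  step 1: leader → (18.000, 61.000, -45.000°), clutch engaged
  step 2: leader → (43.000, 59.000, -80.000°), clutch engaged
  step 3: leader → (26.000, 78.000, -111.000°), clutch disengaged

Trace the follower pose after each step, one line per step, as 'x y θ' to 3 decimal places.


step 0: Δleader=(-2.000, 22.000, -42.000°), engaged; cmd=(-1.000, 21.000, -166.000°) → follower=(1.000, -4.000, -157.000°)
step 1: Δleader=(-6.000, -11.000, 38.000°), engaged; cmd=(-5.000, -12.000, 154.000°) → follower=(-4.000, -16.000, -3.000°)
step 2: Δleader=(25.000, -2.000, -35.000°), engaged; cmd=(26.000, -3.000, -138.000°) → follower=(22.000, -19.000, -141.000°)
step 3: Δleader=(-17.000, 19.000, -31.000°), disengaged; cmd=(0,0,0) → follower holds at (22.000, -19.000, -141.000°)

1.000 -4.000 -157.000
-4.000 -16.000 -3.000
22.000 -19.000 -141.000
22.000 -19.000 -141.000


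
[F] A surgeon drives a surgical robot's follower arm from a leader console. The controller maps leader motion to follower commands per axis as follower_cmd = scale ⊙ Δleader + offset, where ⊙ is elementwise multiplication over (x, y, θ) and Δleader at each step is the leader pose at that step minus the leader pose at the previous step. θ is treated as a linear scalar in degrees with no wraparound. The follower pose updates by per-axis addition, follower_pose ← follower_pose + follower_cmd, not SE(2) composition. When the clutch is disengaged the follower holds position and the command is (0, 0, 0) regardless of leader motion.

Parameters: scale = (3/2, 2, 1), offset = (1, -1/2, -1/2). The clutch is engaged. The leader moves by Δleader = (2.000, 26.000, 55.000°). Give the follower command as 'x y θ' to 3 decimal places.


axis x: 3/2·2.000 + 1 = 4.000
axis y: 2·26.000 + -1/2 = 51.500
axis θ: 1·55.000 + -1/2 = 54.500

4.000 51.500 54.500


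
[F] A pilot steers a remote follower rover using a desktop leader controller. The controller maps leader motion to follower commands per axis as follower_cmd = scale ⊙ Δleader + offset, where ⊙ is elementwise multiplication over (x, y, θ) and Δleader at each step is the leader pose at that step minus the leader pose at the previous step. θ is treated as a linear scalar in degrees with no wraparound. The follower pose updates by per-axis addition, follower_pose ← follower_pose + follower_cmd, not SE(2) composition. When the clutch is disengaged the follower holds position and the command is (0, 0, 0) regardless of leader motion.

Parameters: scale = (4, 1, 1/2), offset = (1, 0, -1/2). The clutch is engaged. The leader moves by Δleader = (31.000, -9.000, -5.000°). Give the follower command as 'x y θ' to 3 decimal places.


125.000 -9.000 -3.000

axis x: 4·31.000 + 1 = 125.000
axis y: 1·-9.000 + 0 = -9.000
axis θ: 1/2·-5.000 + -1/2 = -3.000


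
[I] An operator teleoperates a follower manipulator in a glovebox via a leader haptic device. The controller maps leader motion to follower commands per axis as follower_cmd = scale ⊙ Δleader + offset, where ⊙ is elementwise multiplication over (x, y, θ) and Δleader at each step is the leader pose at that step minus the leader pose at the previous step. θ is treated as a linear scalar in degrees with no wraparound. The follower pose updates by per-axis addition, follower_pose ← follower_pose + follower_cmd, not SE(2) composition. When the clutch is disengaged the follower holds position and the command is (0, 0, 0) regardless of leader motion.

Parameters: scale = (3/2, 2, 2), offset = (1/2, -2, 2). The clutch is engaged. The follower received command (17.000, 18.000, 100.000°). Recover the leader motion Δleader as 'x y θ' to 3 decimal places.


11.000 10.000 49.000

axis x: (17.000 − 1/2) / (3/2) = 11.000
axis y: (18.000 − -2) / (2) = 10.000
axis θ: (100.000 − 2) / (2) = 49.000


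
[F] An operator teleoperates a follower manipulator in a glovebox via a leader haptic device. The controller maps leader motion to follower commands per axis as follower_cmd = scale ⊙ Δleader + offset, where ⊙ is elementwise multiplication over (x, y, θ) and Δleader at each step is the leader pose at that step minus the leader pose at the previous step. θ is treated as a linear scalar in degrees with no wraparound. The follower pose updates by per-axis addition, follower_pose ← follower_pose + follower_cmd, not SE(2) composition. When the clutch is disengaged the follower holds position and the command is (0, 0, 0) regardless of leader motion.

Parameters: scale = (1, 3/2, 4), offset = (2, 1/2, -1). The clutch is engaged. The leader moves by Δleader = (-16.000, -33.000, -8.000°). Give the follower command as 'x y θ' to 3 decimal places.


axis x: 1·-16.000 + 2 = -14.000
axis y: 3/2·-33.000 + 1/2 = -49.000
axis θ: 4·-8.000 + -1 = -33.000

-14.000 -49.000 -33.000


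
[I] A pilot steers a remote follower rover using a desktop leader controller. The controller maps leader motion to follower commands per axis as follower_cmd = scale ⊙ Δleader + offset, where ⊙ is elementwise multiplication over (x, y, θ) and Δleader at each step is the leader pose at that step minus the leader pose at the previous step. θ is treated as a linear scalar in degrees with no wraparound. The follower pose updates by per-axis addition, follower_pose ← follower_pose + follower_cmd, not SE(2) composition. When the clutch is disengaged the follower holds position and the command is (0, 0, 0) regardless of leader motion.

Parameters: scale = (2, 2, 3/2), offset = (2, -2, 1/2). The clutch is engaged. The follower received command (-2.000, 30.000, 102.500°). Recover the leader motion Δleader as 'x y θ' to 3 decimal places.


axis x: (-2.000 − 2) / (2) = -2.000
axis y: (30.000 − -2) / (2) = 16.000
axis θ: (102.500 − 1/2) / (3/2) = 68.000

-2.000 16.000 68.000


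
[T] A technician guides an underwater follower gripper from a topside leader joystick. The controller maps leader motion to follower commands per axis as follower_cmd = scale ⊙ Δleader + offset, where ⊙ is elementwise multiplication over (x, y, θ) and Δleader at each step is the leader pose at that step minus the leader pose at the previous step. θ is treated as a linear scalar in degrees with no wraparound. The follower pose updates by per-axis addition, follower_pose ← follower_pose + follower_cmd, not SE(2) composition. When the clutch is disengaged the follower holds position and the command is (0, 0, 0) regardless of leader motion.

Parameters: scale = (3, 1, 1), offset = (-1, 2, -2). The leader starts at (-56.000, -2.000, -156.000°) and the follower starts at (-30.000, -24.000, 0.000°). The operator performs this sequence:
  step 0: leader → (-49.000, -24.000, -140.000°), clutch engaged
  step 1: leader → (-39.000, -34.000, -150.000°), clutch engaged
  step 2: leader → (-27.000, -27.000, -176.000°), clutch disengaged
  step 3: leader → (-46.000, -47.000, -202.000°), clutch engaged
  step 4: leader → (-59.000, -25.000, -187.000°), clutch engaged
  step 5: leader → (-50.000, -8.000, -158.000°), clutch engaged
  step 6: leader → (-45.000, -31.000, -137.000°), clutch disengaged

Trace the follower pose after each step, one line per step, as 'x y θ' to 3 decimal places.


step 0: Δleader=(7.000, -22.000, 16.000°), engaged; cmd=(20.000, -20.000, 14.000°) → follower=(-10.000, -44.000, 14.000°)
step 1: Δleader=(10.000, -10.000, -10.000°), engaged; cmd=(29.000, -8.000, -12.000°) → follower=(19.000, -52.000, 2.000°)
step 2: Δleader=(12.000, 7.000, -26.000°), disengaged; cmd=(0,0,0) → follower holds at (19.000, -52.000, 2.000°)
step 3: Δleader=(-19.000, -20.000, -26.000°), engaged; cmd=(-58.000, -18.000, -28.000°) → follower=(-39.000, -70.000, -26.000°)
step 4: Δleader=(-13.000, 22.000, 15.000°), engaged; cmd=(-40.000, 24.000, 13.000°) → follower=(-79.000, -46.000, -13.000°)
step 5: Δleader=(9.000, 17.000, 29.000°), engaged; cmd=(26.000, 19.000, 27.000°) → follower=(-53.000, -27.000, 14.000°)
step 6: Δleader=(5.000, -23.000, 21.000°), disengaged; cmd=(0,0,0) → follower holds at (-53.000, -27.000, 14.000°)

-10.000 -44.000 14.000
19.000 -52.000 2.000
19.000 -52.000 2.000
-39.000 -70.000 -26.000
-79.000 -46.000 -13.000
-53.000 -27.000 14.000
-53.000 -27.000 14.000


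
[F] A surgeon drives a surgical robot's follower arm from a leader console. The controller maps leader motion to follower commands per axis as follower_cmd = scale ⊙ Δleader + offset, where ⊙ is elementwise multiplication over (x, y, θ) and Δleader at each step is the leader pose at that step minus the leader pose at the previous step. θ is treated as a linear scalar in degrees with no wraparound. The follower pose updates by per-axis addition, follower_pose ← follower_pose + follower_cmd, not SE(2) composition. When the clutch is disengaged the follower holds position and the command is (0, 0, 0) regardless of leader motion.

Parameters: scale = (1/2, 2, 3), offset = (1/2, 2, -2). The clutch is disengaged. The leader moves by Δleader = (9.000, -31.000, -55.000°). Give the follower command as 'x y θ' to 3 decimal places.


clutch disengaged → follower holds; cmd = (0, 0, 0)

0.000 0.000 0.000


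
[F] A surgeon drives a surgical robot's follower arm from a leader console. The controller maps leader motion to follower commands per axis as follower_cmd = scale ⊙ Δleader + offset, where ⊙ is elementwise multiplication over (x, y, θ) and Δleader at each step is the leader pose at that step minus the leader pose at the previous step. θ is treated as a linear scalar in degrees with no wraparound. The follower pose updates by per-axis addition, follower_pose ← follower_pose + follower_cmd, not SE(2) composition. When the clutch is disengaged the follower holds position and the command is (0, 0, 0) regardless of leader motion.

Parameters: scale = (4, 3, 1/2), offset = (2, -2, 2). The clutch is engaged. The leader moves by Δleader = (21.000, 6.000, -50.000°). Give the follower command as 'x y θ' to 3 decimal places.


axis x: 4·21.000 + 2 = 86.000
axis y: 3·6.000 + -2 = 16.000
axis θ: 1/2·-50.000 + 2 = -23.000

86.000 16.000 -23.000


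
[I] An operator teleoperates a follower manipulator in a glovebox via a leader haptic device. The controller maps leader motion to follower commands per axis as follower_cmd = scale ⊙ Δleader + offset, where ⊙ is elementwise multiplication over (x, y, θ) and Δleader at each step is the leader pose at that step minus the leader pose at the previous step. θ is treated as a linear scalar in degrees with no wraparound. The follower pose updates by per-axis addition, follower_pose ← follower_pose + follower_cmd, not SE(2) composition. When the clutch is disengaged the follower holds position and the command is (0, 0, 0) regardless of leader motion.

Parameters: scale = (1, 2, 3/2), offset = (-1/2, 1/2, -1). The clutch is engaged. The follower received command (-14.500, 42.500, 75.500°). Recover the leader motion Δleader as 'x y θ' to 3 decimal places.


axis x: (-14.500 − -1/2) / (1) = -14.000
axis y: (42.500 − 1/2) / (2) = 21.000
axis θ: (75.500 − -1) / (3/2) = 51.000

-14.000 21.000 51.000


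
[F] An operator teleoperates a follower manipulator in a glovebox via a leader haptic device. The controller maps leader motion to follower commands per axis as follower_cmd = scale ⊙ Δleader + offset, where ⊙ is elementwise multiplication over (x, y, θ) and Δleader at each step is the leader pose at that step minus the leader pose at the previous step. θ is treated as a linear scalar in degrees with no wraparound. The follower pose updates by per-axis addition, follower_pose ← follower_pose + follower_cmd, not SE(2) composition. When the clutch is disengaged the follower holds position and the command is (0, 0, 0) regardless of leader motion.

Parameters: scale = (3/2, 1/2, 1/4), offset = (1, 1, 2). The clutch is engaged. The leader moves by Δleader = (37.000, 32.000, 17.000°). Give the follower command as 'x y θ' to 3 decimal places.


56.500 17.000 6.250

axis x: 3/2·37.000 + 1 = 56.500
axis y: 1/2·32.000 + 1 = 17.000
axis θ: 1/4·17.000 + 2 = 6.250


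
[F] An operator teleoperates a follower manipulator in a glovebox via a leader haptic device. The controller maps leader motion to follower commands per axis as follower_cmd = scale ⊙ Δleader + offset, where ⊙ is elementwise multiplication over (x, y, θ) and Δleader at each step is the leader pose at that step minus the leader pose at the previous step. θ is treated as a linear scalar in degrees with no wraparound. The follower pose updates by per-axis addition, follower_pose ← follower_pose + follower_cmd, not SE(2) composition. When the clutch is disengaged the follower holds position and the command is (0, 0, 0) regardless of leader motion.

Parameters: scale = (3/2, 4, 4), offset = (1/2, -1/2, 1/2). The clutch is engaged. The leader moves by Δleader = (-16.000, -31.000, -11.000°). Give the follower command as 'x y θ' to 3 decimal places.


-23.500 -124.500 -43.500

axis x: 3/2·-16.000 + 1/2 = -23.500
axis y: 4·-31.000 + -1/2 = -124.500
axis θ: 4·-11.000 + 1/2 = -43.500


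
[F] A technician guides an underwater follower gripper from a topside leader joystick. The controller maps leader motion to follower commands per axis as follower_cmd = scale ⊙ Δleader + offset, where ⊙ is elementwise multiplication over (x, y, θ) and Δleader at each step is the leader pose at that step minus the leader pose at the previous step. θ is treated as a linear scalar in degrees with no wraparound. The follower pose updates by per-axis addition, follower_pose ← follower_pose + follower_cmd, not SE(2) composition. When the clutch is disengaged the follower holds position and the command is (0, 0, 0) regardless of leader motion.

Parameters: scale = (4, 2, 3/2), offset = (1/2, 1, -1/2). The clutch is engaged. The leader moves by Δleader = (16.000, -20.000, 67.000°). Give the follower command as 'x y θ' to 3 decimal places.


64.500 -39.000 100.000

axis x: 4·16.000 + 1/2 = 64.500
axis y: 2·-20.000 + 1 = -39.000
axis θ: 3/2·67.000 + -1/2 = 100.000


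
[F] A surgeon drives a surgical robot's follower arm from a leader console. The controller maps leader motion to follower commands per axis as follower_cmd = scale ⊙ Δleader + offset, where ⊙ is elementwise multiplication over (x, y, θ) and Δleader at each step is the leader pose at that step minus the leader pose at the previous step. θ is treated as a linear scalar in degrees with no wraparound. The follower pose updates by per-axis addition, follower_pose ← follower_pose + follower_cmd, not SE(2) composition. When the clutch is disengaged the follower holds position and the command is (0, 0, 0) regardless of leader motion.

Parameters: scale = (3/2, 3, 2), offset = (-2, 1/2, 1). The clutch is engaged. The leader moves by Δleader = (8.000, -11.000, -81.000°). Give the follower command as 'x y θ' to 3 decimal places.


axis x: 3/2·8.000 + -2 = 10.000
axis y: 3·-11.000 + 1/2 = -32.500
axis θ: 2·-81.000 + 1 = -161.000

10.000 -32.500 -161.000


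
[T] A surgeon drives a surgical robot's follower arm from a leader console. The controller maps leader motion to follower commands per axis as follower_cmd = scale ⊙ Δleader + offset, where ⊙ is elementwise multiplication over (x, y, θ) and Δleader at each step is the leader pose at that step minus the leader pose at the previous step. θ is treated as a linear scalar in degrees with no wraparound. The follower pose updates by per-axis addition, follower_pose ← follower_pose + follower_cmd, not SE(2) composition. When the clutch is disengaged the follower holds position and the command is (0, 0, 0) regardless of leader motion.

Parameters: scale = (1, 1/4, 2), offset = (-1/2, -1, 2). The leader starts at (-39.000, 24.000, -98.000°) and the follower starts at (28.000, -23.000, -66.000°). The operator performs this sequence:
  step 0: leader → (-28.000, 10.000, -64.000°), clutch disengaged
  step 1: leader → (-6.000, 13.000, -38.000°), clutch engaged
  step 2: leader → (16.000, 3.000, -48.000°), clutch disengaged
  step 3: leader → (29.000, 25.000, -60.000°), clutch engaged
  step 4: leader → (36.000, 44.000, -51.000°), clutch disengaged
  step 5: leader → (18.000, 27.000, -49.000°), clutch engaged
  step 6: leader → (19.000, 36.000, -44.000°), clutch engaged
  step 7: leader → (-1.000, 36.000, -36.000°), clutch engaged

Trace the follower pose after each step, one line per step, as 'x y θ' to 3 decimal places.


step 0: Δleader=(11.000, -14.000, 34.000°), disengaged; cmd=(0,0,0) → follower holds at (28.000, -23.000, -66.000°)
step 1: Δleader=(22.000, 3.000, 26.000°), engaged; cmd=(21.500, -0.250, 54.000°) → follower=(49.500, -23.250, -12.000°)
step 2: Δleader=(22.000, -10.000, -10.000°), disengaged; cmd=(0,0,0) → follower holds at (49.500, -23.250, -12.000°)
step 3: Δleader=(13.000, 22.000, -12.000°), engaged; cmd=(12.500, 4.500, -22.000°) → follower=(62.000, -18.750, -34.000°)
step 4: Δleader=(7.000, 19.000, 9.000°), disengaged; cmd=(0,0,0) → follower holds at (62.000, -18.750, -34.000°)
step 5: Δleader=(-18.000, -17.000, 2.000°), engaged; cmd=(-18.500, -5.250, 6.000°) → follower=(43.500, -24.000, -28.000°)
step 6: Δleader=(1.000, 9.000, 5.000°), engaged; cmd=(0.500, 1.250, 12.000°) → follower=(44.000, -22.750, -16.000°)
step 7: Δleader=(-20.000, 0.000, 8.000°), engaged; cmd=(-20.500, -1.000, 18.000°) → follower=(23.500, -23.750, 2.000°)

28.000 -23.000 -66.000
49.500 -23.250 -12.000
49.500 -23.250 -12.000
62.000 -18.750 -34.000
62.000 -18.750 -34.000
43.500 -24.000 -28.000
44.000 -22.750 -16.000
23.500 -23.750 2.000


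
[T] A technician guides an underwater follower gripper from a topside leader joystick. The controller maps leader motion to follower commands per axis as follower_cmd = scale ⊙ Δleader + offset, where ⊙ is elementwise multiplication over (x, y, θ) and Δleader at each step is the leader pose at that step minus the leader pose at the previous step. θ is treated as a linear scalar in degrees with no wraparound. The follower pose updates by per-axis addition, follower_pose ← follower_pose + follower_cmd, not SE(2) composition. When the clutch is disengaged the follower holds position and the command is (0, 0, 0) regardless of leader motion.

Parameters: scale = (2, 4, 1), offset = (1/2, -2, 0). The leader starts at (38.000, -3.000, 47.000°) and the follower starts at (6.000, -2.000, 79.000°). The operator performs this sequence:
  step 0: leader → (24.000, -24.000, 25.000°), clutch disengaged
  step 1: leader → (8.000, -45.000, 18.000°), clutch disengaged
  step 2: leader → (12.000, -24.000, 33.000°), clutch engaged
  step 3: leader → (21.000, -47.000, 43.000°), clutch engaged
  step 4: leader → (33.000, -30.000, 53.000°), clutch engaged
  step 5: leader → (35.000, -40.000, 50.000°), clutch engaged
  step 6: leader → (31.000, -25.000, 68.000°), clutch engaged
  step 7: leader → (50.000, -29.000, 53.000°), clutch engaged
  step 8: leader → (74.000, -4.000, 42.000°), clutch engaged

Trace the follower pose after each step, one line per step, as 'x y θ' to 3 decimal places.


6.000 -2.000 79.000
6.000 -2.000 79.000
14.500 80.000 94.000
33.000 -14.000 104.000
57.500 52.000 114.000
62.000 10.000 111.000
54.500 68.000 129.000
93.000 50.000 114.000
141.500 148.000 103.000

step 0: Δleader=(-14.000, -21.000, -22.000°), disengaged; cmd=(0,0,0) → follower holds at (6.000, -2.000, 79.000°)
step 1: Δleader=(-16.000, -21.000, -7.000°), disengaged; cmd=(0,0,0) → follower holds at (6.000, -2.000, 79.000°)
step 2: Δleader=(4.000, 21.000, 15.000°), engaged; cmd=(8.500, 82.000, 15.000°) → follower=(14.500, 80.000, 94.000°)
step 3: Δleader=(9.000, -23.000, 10.000°), engaged; cmd=(18.500, -94.000, 10.000°) → follower=(33.000, -14.000, 104.000°)
step 4: Δleader=(12.000, 17.000, 10.000°), engaged; cmd=(24.500, 66.000, 10.000°) → follower=(57.500, 52.000, 114.000°)
step 5: Δleader=(2.000, -10.000, -3.000°), engaged; cmd=(4.500, -42.000, -3.000°) → follower=(62.000, 10.000, 111.000°)
step 6: Δleader=(-4.000, 15.000, 18.000°), engaged; cmd=(-7.500, 58.000, 18.000°) → follower=(54.500, 68.000, 129.000°)
step 7: Δleader=(19.000, -4.000, -15.000°), engaged; cmd=(38.500, -18.000, -15.000°) → follower=(93.000, 50.000, 114.000°)
step 8: Δleader=(24.000, 25.000, -11.000°), engaged; cmd=(48.500, 98.000, -11.000°) → follower=(141.500, 148.000, 103.000°)


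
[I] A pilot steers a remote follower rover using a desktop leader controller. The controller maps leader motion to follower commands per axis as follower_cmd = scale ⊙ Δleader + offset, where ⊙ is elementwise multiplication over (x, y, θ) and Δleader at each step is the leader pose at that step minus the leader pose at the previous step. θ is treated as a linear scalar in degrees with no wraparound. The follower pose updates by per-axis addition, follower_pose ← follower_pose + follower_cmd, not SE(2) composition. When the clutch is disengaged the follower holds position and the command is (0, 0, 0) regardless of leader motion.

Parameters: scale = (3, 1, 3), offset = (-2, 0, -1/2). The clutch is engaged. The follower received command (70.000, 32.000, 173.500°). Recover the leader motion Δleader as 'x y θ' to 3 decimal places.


24.000 32.000 58.000

axis x: (70.000 − -2) / (3) = 24.000
axis y: (32.000 − 0) / (1) = 32.000
axis θ: (173.500 − -1/2) / (3) = 58.000


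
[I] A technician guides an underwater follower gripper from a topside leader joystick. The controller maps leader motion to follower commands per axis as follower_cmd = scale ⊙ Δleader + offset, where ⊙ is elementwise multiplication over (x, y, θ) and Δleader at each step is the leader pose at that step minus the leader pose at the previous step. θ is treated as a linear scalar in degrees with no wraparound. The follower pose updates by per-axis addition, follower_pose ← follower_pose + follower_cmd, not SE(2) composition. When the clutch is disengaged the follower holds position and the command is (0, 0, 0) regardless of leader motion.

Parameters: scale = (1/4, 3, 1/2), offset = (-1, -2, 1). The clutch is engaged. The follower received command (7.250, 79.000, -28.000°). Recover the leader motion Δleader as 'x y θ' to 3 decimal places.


axis x: (7.250 − -1) / (1/4) = 33.000
axis y: (79.000 − -2) / (3) = 27.000
axis θ: (-28.000 − 1) / (1/2) = -58.000

33.000 27.000 -58.000


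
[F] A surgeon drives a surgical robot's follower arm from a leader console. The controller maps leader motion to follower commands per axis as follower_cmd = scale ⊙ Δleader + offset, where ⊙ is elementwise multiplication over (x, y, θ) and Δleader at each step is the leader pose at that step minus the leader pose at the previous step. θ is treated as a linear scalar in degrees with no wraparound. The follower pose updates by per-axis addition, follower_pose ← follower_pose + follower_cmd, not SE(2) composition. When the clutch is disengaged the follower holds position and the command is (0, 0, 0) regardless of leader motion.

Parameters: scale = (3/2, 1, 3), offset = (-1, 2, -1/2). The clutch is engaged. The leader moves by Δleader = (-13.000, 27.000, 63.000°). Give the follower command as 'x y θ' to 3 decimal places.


-20.500 29.000 188.500

axis x: 3/2·-13.000 + -1 = -20.500
axis y: 1·27.000 + 2 = 29.000
axis θ: 3·63.000 + -1/2 = 188.500


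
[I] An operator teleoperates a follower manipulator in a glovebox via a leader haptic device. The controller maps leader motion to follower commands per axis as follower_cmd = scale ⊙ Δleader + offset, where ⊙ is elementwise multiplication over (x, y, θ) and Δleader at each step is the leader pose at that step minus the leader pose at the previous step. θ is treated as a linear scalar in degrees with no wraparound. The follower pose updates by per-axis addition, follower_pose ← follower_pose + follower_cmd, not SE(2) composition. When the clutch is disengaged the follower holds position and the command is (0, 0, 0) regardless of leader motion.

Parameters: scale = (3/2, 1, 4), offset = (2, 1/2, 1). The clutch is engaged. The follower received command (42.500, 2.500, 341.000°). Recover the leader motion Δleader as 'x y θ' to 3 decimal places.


axis x: (42.500 − 2) / (3/2) = 27.000
axis y: (2.500 − 1/2) / (1) = 2.000
axis θ: (341.000 − 1) / (4) = 85.000

27.000 2.000 85.000


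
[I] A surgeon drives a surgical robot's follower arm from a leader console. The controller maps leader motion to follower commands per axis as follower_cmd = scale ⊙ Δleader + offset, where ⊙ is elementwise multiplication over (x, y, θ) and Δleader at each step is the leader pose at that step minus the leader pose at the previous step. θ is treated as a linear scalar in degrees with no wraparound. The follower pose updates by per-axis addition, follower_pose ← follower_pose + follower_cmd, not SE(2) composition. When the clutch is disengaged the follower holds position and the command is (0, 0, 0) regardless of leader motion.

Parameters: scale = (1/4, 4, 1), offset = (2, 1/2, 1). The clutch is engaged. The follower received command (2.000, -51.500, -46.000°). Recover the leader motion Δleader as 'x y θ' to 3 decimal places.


axis x: (2.000 − 2) / (1/4) = 0.000
axis y: (-51.500 − 1/2) / (4) = -13.000
axis θ: (-46.000 − 1) / (1) = -47.000

0.000 -13.000 -47.000


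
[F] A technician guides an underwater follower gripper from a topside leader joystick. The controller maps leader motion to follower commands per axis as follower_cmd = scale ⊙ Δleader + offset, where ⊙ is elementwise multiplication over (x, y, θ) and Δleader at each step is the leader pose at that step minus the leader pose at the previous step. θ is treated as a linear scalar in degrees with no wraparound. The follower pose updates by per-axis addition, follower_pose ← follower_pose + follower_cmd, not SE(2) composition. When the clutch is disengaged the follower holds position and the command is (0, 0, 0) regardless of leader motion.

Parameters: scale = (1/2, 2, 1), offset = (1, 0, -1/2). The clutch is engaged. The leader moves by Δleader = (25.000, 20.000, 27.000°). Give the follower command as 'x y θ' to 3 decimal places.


13.500 40.000 26.500

axis x: 1/2·25.000 + 1 = 13.500
axis y: 2·20.000 + 0 = 40.000
axis θ: 1·27.000 + -1/2 = 26.500


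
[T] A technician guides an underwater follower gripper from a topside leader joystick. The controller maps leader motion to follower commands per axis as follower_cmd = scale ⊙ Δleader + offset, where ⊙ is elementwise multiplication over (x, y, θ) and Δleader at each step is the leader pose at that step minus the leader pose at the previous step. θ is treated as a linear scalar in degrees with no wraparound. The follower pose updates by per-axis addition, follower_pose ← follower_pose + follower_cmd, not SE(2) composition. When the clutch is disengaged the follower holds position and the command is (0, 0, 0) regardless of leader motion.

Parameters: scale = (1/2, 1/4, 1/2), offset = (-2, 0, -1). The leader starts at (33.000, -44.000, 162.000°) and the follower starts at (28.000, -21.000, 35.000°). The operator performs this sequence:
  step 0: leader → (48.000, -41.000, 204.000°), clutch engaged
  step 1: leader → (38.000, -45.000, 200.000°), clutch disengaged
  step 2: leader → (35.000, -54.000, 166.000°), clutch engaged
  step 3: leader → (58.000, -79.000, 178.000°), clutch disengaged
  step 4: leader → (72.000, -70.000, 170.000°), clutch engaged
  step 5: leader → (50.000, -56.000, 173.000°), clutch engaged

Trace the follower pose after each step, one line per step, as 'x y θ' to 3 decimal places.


33.500 -20.250 55.000
33.500 -20.250 55.000
30.000 -22.500 37.000
30.000 -22.500 37.000
35.000 -20.250 32.000
22.000 -16.750 32.500

step 0: Δleader=(15.000, 3.000, 42.000°), engaged; cmd=(5.500, 0.750, 20.000°) → follower=(33.500, -20.250, 55.000°)
step 1: Δleader=(-10.000, -4.000, -4.000°), disengaged; cmd=(0,0,0) → follower holds at (33.500, -20.250, 55.000°)
step 2: Δleader=(-3.000, -9.000, -34.000°), engaged; cmd=(-3.500, -2.250, -18.000°) → follower=(30.000, -22.500, 37.000°)
step 3: Δleader=(23.000, -25.000, 12.000°), disengaged; cmd=(0,0,0) → follower holds at (30.000, -22.500, 37.000°)
step 4: Δleader=(14.000, 9.000, -8.000°), engaged; cmd=(5.000, 2.250, -5.000°) → follower=(35.000, -20.250, 32.000°)
step 5: Δleader=(-22.000, 14.000, 3.000°), engaged; cmd=(-13.000, 3.500, 0.500°) → follower=(22.000, -16.750, 32.500°)


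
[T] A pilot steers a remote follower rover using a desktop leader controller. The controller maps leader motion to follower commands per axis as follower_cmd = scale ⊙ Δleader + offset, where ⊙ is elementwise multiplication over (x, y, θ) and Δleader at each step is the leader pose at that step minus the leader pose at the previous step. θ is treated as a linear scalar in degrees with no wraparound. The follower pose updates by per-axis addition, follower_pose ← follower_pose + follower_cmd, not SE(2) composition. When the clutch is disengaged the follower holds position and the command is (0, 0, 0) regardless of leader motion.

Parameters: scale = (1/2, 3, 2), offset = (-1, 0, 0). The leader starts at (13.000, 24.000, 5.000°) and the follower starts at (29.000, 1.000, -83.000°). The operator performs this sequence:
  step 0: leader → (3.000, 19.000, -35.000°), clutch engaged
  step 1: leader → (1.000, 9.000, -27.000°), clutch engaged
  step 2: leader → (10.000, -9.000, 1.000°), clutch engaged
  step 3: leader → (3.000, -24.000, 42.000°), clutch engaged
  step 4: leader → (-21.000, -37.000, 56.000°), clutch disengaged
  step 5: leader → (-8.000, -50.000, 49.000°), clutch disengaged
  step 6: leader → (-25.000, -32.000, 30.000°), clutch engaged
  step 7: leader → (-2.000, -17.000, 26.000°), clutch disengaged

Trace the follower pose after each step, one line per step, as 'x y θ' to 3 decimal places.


step 0: Δleader=(-10.000, -5.000, -40.000°), engaged; cmd=(-6.000, -15.000, -80.000°) → follower=(23.000, -14.000, -163.000°)
step 1: Δleader=(-2.000, -10.000, 8.000°), engaged; cmd=(-2.000, -30.000, 16.000°) → follower=(21.000, -44.000, -147.000°)
step 2: Δleader=(9.000, -18.000, 28.000°), engaged; cmd=(3.500, -54.000, 56.000°) → follower=(24.500, -98.000, -91.000°)
step 3: Δleader=(-7.000, -15.000, 41.000°), engaged; cmd=(-4.500, -45.000, 82.000°) → follower=(20.000, -143.000, -9.000°)
step 4: Δleader=(-24.000, -13.000, 14.000°), disengaged; cmd=(0,0,0) → follower holds at (20.000, -143.000, -9.000°)
step 5: Δleader=(13.000, -13.000, -7.000°), disengaged; cmd=(0,0,0) → follower holds at (20.000, -143.000, -9.000°)
step 6: Δleader=(-17.000, 18.000, -19.000°), engaged; cmd=(-9.500, 54.000, -38.000°) → follower=(10.500, -89.000, -47.000°)
step 7: Δleader=(23.000, 15.000, -4.000°), disengaged; cmd=(0,0,0) → follower holds at (10.500, -89.000, -47.000°)

23.000 -14.000 -163.000
21.000 -44.000 -147.000
24.500 -98.000 -91.000
20.000 -143.000 -9.000
20.000 -143.000 -9.000
20.000 -143.000 -9.000
10.500 -89.000 -47.000
10.500 -89.000 -47.000


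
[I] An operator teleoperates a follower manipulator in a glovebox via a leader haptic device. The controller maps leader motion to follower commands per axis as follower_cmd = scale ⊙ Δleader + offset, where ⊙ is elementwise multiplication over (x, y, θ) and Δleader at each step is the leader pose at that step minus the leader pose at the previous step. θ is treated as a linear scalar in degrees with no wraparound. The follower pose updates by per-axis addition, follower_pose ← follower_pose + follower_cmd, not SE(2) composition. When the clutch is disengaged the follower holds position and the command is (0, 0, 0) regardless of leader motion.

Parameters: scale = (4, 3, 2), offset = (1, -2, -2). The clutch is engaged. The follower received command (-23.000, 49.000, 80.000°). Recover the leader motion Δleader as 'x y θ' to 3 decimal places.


-6.000 17.000 41.000

axis x: (-23.000 − 1) / (4) = -6.000
axis y: (49.000 − -2) / (3) = 17.000
axis θ: (80.000 − -2) / (2) = 41.000
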